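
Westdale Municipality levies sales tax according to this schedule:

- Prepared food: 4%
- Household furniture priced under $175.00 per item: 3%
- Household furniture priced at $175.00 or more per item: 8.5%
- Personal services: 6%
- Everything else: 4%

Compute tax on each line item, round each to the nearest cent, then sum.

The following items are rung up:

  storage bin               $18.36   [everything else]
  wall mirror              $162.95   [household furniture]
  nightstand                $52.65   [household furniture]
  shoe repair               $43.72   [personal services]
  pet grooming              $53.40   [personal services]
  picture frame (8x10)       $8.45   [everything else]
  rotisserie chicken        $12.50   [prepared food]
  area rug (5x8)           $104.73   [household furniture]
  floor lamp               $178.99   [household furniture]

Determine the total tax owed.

Storage bin $18.36: everything else → 4% → $0.73
Wall mirror $162.95: household furniture, under $175.00 → 3% → $4.89
Nightstand $52.65: household furniture, under $175.00 → 3% → $1.58
Shoe repair $43.72: personal services → 6% → $2.62
Pet grooming $53.40: personal services → 6% → $3.20
Picture frame (8x10) $8.45: everything else → 4% → $0.34
Rotisserie chicken $12.50: prepared food → 4% → $0.50
Area rug (5x8) $104.73: household furniture, under $175.00 → 3% → $3.14
Floor lamp $178.99: household furniture, $175.00 or more → 8.5% → $15.21
Total tax = $0.73 + $4.89 + $1.58 + $2.62 + $3.20 + $0.34 + $0.50 + $3.14 + $15.21 = $32.21

$32.21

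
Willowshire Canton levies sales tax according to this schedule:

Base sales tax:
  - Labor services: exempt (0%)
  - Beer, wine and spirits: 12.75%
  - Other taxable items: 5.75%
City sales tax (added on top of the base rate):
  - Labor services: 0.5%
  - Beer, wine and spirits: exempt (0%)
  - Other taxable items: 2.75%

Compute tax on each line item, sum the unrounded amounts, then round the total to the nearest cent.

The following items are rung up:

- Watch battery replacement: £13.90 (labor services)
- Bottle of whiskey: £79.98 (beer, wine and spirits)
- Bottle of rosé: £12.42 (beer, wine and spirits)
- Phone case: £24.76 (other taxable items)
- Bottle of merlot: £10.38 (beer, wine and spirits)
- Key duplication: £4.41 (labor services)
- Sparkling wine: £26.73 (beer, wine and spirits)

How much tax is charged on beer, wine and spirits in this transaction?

Bottle of whiskey £79.98: beer, wine and spirits → 12.75% + 0% city = 12.75% → £10.19745
Bottle of rosé £12.42: beer, wine and spirits → 12.75% + 0% city = 12.75% → £1.58355
Bottle of merlot £10.38: beer, wine and spirits → 12.75% + 0% city = 12.75% → £1.32345
Sparkling wine £26.73: beer, wine and spirits → 12.75% + 0% city = 12.75% → £3.408075
Tax on beer, wine and spirits: unrounded sum = £16.512525 → £16.51

£16.51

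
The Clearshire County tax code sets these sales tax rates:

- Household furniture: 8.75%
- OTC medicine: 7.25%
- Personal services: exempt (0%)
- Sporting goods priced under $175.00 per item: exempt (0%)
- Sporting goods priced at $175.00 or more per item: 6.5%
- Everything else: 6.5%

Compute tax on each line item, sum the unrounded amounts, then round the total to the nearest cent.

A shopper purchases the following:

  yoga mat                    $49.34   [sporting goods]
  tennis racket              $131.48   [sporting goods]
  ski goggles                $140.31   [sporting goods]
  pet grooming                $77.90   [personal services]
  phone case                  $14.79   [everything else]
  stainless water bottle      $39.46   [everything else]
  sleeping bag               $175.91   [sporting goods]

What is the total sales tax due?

$14.96

Yoga mat $49.34: sporting goods, under $175.00 → 0% → $0.00
Tennis racket $131.48: sporting goods, under $175.00 → 0% → $0.00
Ski goggles $140.31: sporting goods, under $175.00 → 0% → $0.00
Pet grooming $77.90: personal services → 0% → $0.00
Phone case $14.79: everything else → 6.5% → $0.96135
Stainless water bottle $39.46: everything else → 6.5% → $2.5649
Sleeping bag $175.91: sporting goods, $175.00 or more → 6.5% → $11.43415
Unrounded tax sum = $14.9604 → $14.96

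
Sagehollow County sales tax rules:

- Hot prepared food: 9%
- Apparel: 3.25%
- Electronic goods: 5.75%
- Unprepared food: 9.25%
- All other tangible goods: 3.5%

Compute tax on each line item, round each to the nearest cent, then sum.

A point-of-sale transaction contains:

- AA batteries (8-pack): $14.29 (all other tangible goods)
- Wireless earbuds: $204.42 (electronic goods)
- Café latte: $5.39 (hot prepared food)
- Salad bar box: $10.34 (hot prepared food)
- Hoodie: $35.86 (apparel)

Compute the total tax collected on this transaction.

AA batteries (8-pack) $14.29: all other tangible goods → 3.5% → $0.50
Wireless earbuds $204.42: electronic goods → 5.75% → $11.75
Café latte $5.39: hot prepared food → 9% → $0.49
Salad bar box $10.34: hot prepared food → 9% → $0.93
Hoodie $35.86: apparel → 3.25% → $1.17
Total tax = $0.50 + $11.75 + $0.49 + $0.93 + $1.17 = $14.84

$14.84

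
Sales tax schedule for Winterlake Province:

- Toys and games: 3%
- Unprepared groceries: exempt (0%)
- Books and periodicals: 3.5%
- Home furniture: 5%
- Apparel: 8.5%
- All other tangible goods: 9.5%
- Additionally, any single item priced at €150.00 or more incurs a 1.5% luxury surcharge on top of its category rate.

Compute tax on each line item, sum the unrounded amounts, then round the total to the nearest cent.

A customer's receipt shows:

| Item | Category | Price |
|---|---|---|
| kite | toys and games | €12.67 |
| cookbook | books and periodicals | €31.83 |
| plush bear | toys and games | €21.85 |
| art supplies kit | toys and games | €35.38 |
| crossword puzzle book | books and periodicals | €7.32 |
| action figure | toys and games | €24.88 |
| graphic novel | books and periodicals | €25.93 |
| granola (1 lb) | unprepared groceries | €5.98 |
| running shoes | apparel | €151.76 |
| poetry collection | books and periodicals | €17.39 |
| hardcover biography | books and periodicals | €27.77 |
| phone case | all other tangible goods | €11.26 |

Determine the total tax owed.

Kite €12.67: toys and games → 3% → €0.3801
Cookbook €31.83: books and periodicals → 3.5% → €1.11405
Plush bear €21.85: toys and games → 3% → €0.6555
Art supplies kit €35.38: toys and games → 3% → €1.0614
Crossword puzzle book €7.32: books and periodicals → 3.5% → €0.2562
Action figure €24.88: toys and games → 3% → €0.7464
Graphic novel €25.93: books and periodicals → 3.5% → €0.90755
Granola (1 lb) €5.98: unprepared groceries → 0% → €0.00
Running shoes €151.76: apparel → 8.5% + 1.5% surcharge = 10% → €15.176
Poetry collection €17.39: books and periodicals → 3.5% → €0.60865
Hardcover biography €27.77: books and periodicals → 3.5% → €0.97195
Phone case €11.26: all other tangible goods → 9.5% → €1.0697
Unrounded tax sum = €22.9475 → €22.95

€22.95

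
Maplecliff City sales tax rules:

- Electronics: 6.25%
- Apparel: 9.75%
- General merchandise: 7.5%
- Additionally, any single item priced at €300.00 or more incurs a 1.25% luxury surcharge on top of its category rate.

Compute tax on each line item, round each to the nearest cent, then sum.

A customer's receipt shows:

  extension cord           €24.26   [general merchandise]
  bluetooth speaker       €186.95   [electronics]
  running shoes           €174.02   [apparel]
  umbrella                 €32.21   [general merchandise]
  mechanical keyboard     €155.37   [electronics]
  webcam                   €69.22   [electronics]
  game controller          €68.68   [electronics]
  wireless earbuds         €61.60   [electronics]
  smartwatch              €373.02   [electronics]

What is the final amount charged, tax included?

Extension cord €24.26: general merchandise → 7.5% → €1.82
Bluetooth speaker €186.95: electronics → 6.25% → €11.68
Running shoes €174.02: apparel → 9.75% → €16.97
Umbrella €32.21: general merchandise → 7.5% → €2.42
Mechanical keyboard €155.37: electronics → 6.25% → €9.71
Webcam €69.22: electronics → 6.25% → €4.33
Game controller €68.68: electronics → 6.25% → €4.29
Wireless earbuds €61.60: electronics → 6.25% → €3.85
Smartwatch €373.02: electronics → 6.25% + 1.25% surcharge = 7.5% → €27.98
Subtotal = €1145.33; tax = €83.05; total due = €1228.38

€1228.38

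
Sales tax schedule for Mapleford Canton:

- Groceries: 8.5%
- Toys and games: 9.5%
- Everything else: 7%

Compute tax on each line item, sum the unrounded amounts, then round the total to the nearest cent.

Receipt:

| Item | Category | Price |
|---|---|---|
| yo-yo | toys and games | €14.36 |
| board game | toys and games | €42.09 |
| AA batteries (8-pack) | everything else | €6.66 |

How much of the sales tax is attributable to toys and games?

€5.36

Yo-yo €14.36: toys and games → 9.5% → €1.3642
Board game €42.09: toys and games → 9.5% → €3.99855
Tax on toys and games: unrounded sum = €5.36275 → €5.36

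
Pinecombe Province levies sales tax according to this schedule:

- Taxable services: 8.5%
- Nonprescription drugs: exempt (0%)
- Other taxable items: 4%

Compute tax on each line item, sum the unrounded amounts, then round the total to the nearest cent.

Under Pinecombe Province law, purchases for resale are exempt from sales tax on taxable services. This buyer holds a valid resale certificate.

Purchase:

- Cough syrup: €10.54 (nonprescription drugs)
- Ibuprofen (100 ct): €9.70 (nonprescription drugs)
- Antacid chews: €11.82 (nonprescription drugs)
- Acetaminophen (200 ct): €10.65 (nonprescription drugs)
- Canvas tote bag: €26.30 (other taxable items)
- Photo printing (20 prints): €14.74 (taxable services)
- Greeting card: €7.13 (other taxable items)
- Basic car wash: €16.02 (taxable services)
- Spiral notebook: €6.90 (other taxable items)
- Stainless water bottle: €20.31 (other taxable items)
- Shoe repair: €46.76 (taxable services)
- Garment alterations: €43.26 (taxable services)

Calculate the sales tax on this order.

€2.43

Cough syrup €10.54: nonprescription drugs → 0% → €0.00
Ibuprofen (100 ct) €9.70: nonprescription drugs → 0% → €0.00
Antacid chews €11.82: nonprescription drugs → 0% → €0.00
Acetaminophen (200 ct) €10.65: nonprescription drugs → 0% → €0.00
Canvas tote bag €26.30: other taxable items → 4% → €1.052
Photo printing (20 prints) €14.74: taxable services, buyer-exempt → 0% → €0.00
Greeting card €7.13: other taxable items → 4% → €0.2852
Basic car wash €16.02: taxable services, buyer-exempt → 0% → €0.00
Spiral notebook €6.90: other taxable items → 4% → €0.276
Stainless water bottle €20.31: other taxable items → 4% → €0.8124
Shoe repair €46.76: taxable services, buyer-exempt → 0% → €0.00
Garment alterations €43.26: taxable services, buyer-exempt → 0% → €0.00
Unrounded tax sum = €2.4256 → €2.43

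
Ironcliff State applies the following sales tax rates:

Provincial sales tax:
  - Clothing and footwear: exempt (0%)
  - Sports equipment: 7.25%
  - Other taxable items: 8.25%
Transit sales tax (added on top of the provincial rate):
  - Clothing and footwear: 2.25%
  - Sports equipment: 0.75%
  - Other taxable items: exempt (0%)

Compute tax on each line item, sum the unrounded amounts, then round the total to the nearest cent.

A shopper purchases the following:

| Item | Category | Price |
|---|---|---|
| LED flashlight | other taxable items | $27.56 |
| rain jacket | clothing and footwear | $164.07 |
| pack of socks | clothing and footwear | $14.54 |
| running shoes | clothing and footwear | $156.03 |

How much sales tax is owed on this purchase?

$9.80

LED flashlight $27.56: other taxable items → 8.25% + 0% transit = 8.25% → $2.2737
Rain jacket $164.07: clothing and footwear → 0% + 2.25% transit = 2.25% → $3.691575
Pack of socks $14.54: clothing and footwear → 0% + 2.25% transit = 2.25% → $0.32715
Running shoes $156.03: clothing and footwear → 0% + 2.25% transit = 2.25% → $3.510675
Unrounded tax sum = $9.8031 → $9.80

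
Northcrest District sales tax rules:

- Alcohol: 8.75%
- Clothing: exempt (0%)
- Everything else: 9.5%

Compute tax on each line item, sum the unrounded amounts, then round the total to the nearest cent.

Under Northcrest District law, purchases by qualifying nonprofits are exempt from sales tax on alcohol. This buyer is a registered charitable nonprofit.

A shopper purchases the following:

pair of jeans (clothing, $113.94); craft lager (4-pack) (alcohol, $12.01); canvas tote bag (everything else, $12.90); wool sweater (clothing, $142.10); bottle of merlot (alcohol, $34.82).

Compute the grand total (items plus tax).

Pair of jeans $113.94: clothing → 0% → $0.00
Craft lager (4-pack) $12.01: alcohol, buyer-exempt → 0% → $0.00
Canvas tote bag $12.90: everything else → 9.5% → $1.2255
Wool sweater $142.10: clothing → 0% → $0.00
Bottle of merlot $34.82: alcohol, buyer-exempt → 0% → $0.00
Subtotal = $315.77; unrounded tax = $1.2255 → $1.23; total due = $317.00

$317.00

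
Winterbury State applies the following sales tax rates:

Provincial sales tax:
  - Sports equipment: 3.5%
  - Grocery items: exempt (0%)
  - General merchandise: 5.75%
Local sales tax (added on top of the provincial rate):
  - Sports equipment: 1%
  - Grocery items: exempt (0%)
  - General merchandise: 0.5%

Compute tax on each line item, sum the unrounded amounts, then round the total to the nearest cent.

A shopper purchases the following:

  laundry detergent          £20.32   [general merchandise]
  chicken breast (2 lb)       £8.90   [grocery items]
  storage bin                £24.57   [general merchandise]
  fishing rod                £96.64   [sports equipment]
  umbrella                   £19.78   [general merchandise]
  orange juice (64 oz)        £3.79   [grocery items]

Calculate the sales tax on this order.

Laundry detergent £20.32: general merchandise → 5.75% + 0.5% local = 6.25% → £1.27
Chicken breast (2 lb) £8.90: grocery items → 0% + 0% local = 0% → £0.00
Storage bin £24.57: general merchandise → 5.75% + 0.5% local = 6.25% → £1.535625
Fishing rod £96.64: sports equipment → 3.5% + 1% local = 4.5% → £4.3488
Umbrella £19.78: general merchandise → 5.75% + 0.5% local = 6.25% → £1.23625
Orange juice (64 oz) £3.79: grocery items → 0% + 0% local = 0% → £0.00
Unrounded tax sum = £8.390675 → £8.39

£8.39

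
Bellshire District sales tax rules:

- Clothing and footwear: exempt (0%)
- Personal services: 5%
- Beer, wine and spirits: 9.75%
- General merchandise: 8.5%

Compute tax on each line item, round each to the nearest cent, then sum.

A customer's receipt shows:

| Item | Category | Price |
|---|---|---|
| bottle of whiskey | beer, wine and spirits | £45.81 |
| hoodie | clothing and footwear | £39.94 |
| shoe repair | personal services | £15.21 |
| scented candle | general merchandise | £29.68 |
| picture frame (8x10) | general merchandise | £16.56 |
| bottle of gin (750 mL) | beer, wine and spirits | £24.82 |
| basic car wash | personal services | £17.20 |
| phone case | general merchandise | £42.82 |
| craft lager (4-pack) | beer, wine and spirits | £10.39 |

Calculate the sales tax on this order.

Bottle of whiskey £45.81: beer, wine and spirits → 9.75% → £4.47
Hoodie £39.94: clothing and footwear → 0% → £0.00
Shoe repair £15.21: personal services → 5% → £0.76
Scented candle £29.68: general merchandise → 8.5% → £2.52
Picture frame (8x10) £16.56: general merchandise → 8.5% → £1.41
Bottle of gin (750 mL) £24.82: beer, wine and spirits → 9.75% → £2.42
Basic car wash £17.20: personal services → 5% → £0.86
Phone case £42.82: general merchandise → 8.5% → £3.64
Craft lager (4-pack) £10.39: beer, wine and spirits → 9.75% → £1.01
Total tax = £4.47 + £0.76 + £2.52 + £1.41 + £2.42 + £0.86 + £3.64 + £1.01 = £17.09

£17.09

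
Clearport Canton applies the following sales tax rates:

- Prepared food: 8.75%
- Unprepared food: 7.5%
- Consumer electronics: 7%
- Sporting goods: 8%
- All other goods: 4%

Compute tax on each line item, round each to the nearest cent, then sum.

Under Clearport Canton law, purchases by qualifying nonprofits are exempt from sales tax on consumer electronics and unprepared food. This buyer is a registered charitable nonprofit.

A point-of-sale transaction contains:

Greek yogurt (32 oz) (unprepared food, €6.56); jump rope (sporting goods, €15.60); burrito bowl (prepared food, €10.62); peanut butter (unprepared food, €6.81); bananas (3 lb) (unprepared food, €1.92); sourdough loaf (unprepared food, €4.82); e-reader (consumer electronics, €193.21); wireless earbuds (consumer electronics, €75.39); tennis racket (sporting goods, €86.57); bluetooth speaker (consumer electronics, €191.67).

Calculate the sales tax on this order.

€9.11

Greek yogurt (32 oz) €6.56: unprepared food, buyer-exempt → 0% → €0.00
Jump rope €15.60: sporting goods → 8% → €1.25
Burrito bowl €10.62: prepared food → 8.75% → €0.93
Peanut butter €6.81: unprepared food, buyer-exempt → 0% → €0.00
Bananas (3 lb) €1.92: unprepared food, buyer-exempt → 0% → €0.00
Sourdough loaf €4.82: unprepared food, buyer-exempt → 0% → €0.00
E-reader €193.21: consumer electronics, buyer-exempt → 0% → €0.00
Wireless earbuds €75.39: consumer electronics, buyer-exempt → 0% → €0.00
Tennis racket €86.57: sporting goods → 8% → €6.93
Bluetooth speaker €191.67: consumer electronics, buyer-exempt → 0% → €0.00
Total tax = €1.25 + €0.93 + €6.93 = €9.11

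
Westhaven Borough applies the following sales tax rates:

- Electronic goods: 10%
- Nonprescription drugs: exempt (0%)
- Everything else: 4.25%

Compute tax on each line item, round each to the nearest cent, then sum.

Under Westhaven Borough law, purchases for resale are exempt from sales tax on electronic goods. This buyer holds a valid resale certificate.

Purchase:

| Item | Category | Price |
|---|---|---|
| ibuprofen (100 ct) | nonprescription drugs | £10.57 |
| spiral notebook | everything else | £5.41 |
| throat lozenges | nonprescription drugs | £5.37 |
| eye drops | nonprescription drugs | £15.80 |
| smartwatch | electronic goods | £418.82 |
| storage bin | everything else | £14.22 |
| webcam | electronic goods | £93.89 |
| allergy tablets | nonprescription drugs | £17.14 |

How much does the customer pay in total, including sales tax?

Ibuprofen (100 ct) £10.57: nonprescription drugs → 0% → £0.00
Spiral notebook £5.41: everything else → 4.25% → £0.23
Throat lozenges £5.37: nonprescription drugs → 0% → £0.00
Eye drops £15.80: nonprescription drugs → 0% → £0.00
Smartwatch £418.82: electronic goods, buyer-exempt → 0% → £0.00
Storage bin £14.22: everything else → 4.25% → £0.60
Webcam £93.89: electronic goods, buyer-exempt → 0% → £0.00
Allergy tablets £17.14: nonprescription drugs → 0% → £0.00
Subtotal = £581.22; tax = £0.83; total due = £582.05

£582.05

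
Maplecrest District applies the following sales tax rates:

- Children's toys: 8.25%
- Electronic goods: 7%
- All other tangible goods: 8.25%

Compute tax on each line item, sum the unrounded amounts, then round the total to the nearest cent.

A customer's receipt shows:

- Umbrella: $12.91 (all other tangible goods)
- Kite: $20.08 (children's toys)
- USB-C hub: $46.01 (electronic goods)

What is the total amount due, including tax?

$84.94

Umbrella $12.91: all other tangible goods → 8.25% → $1.065075
Kite $20.08: children's toys → 8.25% → $1.6566
USB-C hub $46.01: electronic goods → 7% → $3.2207
Subtotal = $79.00; unrounded tax = $5.942375 → $5.94; total due = $84.94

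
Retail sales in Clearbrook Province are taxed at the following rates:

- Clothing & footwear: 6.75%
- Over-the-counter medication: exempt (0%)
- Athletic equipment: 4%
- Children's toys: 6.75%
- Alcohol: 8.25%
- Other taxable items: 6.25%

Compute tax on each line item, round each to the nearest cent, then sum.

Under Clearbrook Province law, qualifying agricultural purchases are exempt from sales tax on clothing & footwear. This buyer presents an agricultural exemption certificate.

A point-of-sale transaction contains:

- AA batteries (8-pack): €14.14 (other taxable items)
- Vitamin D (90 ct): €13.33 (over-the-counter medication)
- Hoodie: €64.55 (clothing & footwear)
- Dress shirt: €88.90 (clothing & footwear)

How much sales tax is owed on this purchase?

€0.88

AA batteries (8-pack) €14.14: other taxable items → 6.25% → €0.88
Vitamin D (90 ct) €13.33: over-the-counter medication → 0% → €0.00
Hoodie €64.55: clothing & footwear, buyer-exempt → 0% → €0.00
Dress shirt €88.90: clothing & footwear, buyer-exempt → 0% → €0.00
Total tax = €0.88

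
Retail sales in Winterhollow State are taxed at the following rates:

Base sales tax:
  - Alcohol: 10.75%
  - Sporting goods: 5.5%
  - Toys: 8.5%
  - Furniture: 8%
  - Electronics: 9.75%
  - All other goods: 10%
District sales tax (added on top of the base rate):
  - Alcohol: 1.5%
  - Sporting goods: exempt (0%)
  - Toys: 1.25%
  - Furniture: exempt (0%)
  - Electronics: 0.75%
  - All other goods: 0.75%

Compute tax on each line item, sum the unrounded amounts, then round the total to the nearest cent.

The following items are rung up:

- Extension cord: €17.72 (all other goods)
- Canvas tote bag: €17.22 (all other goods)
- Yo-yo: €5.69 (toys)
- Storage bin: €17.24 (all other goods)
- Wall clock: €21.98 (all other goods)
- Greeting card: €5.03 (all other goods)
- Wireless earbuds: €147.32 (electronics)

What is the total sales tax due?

Extension cord €17.72: all other goods → 10% + 0.75% district = 10.75% → €1.9049
Canvas tote bag €17.22: all other goods → 10% + 0.75% district = 10.75% → €1.85115
Yo-yo €5.69: toys → 8.5% + 1.25% district = 9.75% → €0.554775
Storage bin €17.24: all other goods → 10% + 0.75% district = 10.75% → €1.8533
Wall clock €21.98: all other goods → 10% + 0.75% district = 10.75% → €2.36285
Greeting card €5.03: all other goods → 10% + 0.75% district = 10.75% → €0.540725
Wireless earbuds €147.32: electronics → 9.75% + 0.75% district = 10.5% → €15.4686
Unrounded tax sum = €24.5363 → €24.54

€24.54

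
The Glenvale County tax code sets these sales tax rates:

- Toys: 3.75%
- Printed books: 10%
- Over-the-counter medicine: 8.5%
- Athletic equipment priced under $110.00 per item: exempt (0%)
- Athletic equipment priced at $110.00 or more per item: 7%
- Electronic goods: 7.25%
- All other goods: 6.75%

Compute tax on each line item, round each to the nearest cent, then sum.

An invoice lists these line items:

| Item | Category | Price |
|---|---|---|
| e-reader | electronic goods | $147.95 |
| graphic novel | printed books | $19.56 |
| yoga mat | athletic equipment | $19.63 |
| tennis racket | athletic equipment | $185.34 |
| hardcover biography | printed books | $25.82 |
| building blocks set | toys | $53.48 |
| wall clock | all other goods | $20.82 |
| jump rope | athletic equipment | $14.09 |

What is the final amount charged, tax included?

E-reader $147.95: electronic goods → 7.25% → $10.73
Graphic novel $19.56: printed books → 10% → $1.96
Yoga mat $19.63: athletic equipment, under $110.00 → 0% → $0.00
Tennis racket $185.34: athletic equipment, $110.00 or more → 7% → $12.97
Hardcover biography $25.82: printed books → 10% → $2.58
Building blocks set $53.48: toys → 3.75% → $2.01
Wall clock $20.82: all other goods → 6.75% → $1.41
Jump rope $14.09: athletic equipment, under $110.00 → 0% → $0.00
Subtotal = $486.69; tax = $31.66; total due = $518.35

$518.35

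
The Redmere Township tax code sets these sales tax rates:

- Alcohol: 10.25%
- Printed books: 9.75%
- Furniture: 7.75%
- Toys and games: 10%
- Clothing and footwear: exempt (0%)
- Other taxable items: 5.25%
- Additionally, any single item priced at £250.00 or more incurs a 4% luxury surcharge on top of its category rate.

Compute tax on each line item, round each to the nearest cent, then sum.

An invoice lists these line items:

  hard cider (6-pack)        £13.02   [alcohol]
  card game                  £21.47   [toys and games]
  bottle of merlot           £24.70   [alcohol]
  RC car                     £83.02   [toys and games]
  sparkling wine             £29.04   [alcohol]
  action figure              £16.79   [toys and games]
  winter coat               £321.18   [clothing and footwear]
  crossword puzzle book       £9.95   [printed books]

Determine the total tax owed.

Hard cider (6-pack) £13.02: alcohol → 10.25% → £1.33
Card game £21.47: toys and games → 10% → £2.15
Bottle of merlot £24.70: alcohol → 10.25% → £2.53
RC car £83.02: toys and games → 10% → £8.30
Sparkling wine £29.04: alcohol → 10.25% → £2.98
Action figure £16.79: toys and games → 10% → £1.68
Winter coat £321.18: clothing and footwear → 0% + 4% surcharge = 4% → £12.85
Crossword puzzle book £9.95: printed books → 9.75% → £0.97
Total tax = £1.33 + £2.15 + £2.53 + £8.30 + £2.98 + £1.68 + £12.85 + £0.97 = £32.79

£32.79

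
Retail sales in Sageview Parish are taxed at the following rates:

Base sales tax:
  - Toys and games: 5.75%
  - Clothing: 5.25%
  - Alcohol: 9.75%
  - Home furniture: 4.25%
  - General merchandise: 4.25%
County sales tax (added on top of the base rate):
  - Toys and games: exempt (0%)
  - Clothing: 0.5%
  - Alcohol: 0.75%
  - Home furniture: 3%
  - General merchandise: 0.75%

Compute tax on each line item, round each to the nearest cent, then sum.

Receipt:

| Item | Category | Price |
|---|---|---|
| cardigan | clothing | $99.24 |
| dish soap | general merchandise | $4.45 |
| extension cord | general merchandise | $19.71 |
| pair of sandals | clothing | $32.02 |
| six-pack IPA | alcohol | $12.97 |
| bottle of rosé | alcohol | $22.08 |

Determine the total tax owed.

Cardigan $99.24: clothing → 5.25% + 0.5% county = 5.75% → $5.71
Dish soap $4.45: general merchandise → 4.25% + 0.75% county = 5% → $0.22
Extension cord $19.71: general merchandise → 4.25% + 0.75% county = 5% → $0.99
Pair of sandals $32.02: clothing → 5.25% + 0.5% county = 5.75% → $1.84
Six-pack IPA $12.97: alcohol → 9.75% + 0.75% county = 10.5% → $1.36
Bottle of rosé $22.08: alcohol → 9.75% + 0.75% county = 10.5% → $2.32
Total tax = $5.71 + $0.22 + $0.99 + $1.84 + $1.36 + $2.32 = $12.44

$12.44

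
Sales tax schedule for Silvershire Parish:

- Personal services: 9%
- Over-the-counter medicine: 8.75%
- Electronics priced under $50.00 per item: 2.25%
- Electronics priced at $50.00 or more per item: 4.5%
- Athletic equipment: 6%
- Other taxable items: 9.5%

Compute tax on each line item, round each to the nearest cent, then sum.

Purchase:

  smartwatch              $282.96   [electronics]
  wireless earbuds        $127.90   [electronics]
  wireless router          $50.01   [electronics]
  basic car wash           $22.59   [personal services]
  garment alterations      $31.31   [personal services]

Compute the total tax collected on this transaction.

Smartwatch $282.96: electronics, $50.00 or more → 4.5% → $12.73
Wireless earbuds $127.90: electronics, $50.00 or more → 4.5% → $5.76
Wireless router $50.01: electronics, $50.00 or more → 4.5% → $2.25
Basic car wash $22.59: personal services → 9% → $2.03
Garment alterations $31.31: personal services → 9% → $2.82
Total tax = $12.73 + $5.76 + $2.25 + $2.03 + $2.82 = $25.59

$25.59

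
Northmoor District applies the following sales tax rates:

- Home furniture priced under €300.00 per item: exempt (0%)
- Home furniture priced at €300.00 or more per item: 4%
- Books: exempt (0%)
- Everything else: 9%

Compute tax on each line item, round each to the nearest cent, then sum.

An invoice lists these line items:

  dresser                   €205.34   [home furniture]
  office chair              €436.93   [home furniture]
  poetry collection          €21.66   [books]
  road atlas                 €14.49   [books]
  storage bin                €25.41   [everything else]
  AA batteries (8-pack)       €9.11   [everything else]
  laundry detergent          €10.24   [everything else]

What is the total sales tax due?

Dresser €205.34: home furniture, under €300.00 → 0% → €0.00
Office chair €436.93: home furniture, €300.00 or more → 4% → €17.48
Poetry collection €21.66: books → 0% → €0.00
Road atlas €14.49: books → 0% → €0.00
Storage bin €25.41: everything else → 9% → €2.29
AA batteries (8-pack) €9.11: everything else → 9% → €0.82
Laundry detergent €10.24: everything else → 9% → €0.92
Total tax = €17.48 + €2.29 + €0.82 + €0.92 = €21.51

€21.51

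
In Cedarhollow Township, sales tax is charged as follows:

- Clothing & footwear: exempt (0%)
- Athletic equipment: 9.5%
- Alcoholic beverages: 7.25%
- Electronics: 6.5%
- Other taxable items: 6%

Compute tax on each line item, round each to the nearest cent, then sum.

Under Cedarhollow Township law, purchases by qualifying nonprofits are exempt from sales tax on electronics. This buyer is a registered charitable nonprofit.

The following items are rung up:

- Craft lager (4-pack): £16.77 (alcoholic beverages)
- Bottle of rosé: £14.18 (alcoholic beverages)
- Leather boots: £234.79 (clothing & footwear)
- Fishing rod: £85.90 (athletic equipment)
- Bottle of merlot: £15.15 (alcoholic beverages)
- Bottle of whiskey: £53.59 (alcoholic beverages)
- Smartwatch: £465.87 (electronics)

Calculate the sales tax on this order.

Craft lager (4-pack) £16.77: alcoholic beverages → 7.25% → £1.22
Bottle of rosé £14.18: alcoholic beverages → 7.25% → £1.03
Leather boots £234.79: clothing & footwear → 0% → £0.00
Fishing rod £85.90: athletic equipment → 9.5% → £8.16
Bottle of merlot £15.15: alcoholic beverages → 7.25% → £1.10
Bottle of whiskey £53.59: alcoholic beverages → 7.25% → £3.89
Smartwatch £465.87: electronics, buyer-exempt → 0% → £0.00
Total tax = £1.22 + £1.03 + £8.16 + £1.10 + £3.89 = £15.40

£15.40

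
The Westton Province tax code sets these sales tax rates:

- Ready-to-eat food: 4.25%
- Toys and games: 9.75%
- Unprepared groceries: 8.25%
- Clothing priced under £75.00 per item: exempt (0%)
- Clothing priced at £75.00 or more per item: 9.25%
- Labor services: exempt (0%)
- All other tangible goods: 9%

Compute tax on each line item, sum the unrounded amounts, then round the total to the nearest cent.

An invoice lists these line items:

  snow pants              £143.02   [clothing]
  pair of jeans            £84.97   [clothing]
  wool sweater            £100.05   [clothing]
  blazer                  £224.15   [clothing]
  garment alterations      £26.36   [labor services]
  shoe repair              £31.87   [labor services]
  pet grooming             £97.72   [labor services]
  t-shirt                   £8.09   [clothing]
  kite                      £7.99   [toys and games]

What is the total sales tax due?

Snow pants £143.02: clothing, £75.00 or more → 9.25% → £13.22935
Pair of jeans £84.97: clothing, £75.00 or more → 9.25% → £7.859725
Wool sweater £100.05: clothing, £75.00 or more → 9.25% → £9.254625
Blazer £224.15: clothing, £75.00 or more → 9.25% → £20.733875
Garment alterations £26.36: labor services → 0% → £0.00
Shoe repair £31.87: labor services → 0% → £0.00
Pet grooming £97.72: labor services → 0% → £0.00
T-shirt £8.09: clothing, under £75.00 → 0% → £0.00
Kite £7.99: toys and games → 9.75% → £0.779025
Unrounded tax sum = £51.8566 → £51.86

£51.86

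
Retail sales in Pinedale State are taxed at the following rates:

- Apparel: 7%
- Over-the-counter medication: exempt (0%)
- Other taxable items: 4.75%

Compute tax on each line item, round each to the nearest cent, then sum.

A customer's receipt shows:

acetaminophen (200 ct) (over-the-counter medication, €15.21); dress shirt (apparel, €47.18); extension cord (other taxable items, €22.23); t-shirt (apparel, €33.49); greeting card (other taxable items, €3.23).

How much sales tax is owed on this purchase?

€6.85

Acetaminophen (200 ct) €15.21: over-the-counter medication → 0% → €0.00
Dress shirt €47.18: apparel → 7% → €3.30
Extension cord €22.23: other taxable items → 4.75% → €1.06
T-shirt €33.49: apparel → 7% → €2.34
Greeting card €3.23: other taxable items → 4.75% → €0.15
Total tax = €3.30 + €1.06 + €2.34 + €0.15 = €6.85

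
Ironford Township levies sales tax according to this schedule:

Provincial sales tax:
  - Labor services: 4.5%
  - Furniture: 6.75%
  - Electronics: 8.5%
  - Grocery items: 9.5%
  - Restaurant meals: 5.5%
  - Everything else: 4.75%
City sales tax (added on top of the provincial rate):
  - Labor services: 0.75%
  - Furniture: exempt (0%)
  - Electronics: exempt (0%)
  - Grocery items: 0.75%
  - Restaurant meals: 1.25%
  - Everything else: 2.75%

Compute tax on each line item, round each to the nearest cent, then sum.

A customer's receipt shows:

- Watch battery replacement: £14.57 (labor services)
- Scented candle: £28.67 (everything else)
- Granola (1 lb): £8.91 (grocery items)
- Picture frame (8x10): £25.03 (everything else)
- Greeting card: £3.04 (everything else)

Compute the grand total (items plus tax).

£86.15

Watch battery replacement £14.57: labor services → 4.5% + 0.75% city = 5.25% → £0.76
Scented candle £28.67: everything else → 4.75% + 2.75% city = 7.5% → £2.15
Granola (1 lb) £8.91: grocery items → 9.5% + 0.75% city = 10.25% → £0.91
Picture frame (8x10) £25.03: everything else → 4.75% + 2.75% city = 7.5% → £1.88
Greeting card £3.04: everything else → 4.75% + 2.75% city = 7.5% → £0.23
Subtotal = £80.22; tax = £5.93; total due = £86.15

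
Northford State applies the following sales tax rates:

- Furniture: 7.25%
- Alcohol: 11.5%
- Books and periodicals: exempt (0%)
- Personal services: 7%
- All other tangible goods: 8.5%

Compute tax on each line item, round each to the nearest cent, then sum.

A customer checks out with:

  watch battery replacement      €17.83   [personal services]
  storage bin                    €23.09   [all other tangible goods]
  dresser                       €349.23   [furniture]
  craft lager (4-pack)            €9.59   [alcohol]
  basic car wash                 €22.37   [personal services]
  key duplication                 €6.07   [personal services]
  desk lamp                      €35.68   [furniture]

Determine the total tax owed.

€34.21

Watch battery replacement €17.83: personal services → 7% → €1.25
Storage bin €23.09: all other tangible goods → 8.5% → €1.96
Dresser €349.23: furniture → 7.25% → €25.32
Craft lager (4-pack) €9.59: alcohol → 11.5% → €1.10
Basic car wash €22.37: personal services → 7% → €1.57
Key duplication €6.07: personal services → 7% → €0.42
Desk lamp €35.68: furniture → 7.25% → €2.59
Total tax = €1.25 + €1.96 + €25.32 + €1.10 + €1.57 + €0.42 + €2.59 = €34.21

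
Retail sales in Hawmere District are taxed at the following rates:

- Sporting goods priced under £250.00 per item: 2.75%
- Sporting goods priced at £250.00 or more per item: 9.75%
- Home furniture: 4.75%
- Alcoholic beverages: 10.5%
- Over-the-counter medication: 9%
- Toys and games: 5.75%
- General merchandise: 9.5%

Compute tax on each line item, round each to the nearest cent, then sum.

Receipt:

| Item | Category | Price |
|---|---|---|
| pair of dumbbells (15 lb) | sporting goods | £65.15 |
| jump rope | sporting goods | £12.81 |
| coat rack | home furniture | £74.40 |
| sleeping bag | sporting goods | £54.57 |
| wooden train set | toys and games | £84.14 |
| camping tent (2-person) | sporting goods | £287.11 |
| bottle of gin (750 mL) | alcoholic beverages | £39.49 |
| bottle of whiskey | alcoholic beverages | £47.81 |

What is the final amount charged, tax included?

Pair of dumbbells (15 lb) £65.15: sporting goods, under £250.00 → 2.75% → £1.79
Jump rope £12.81: sporting goods, under £250.00 → 2.75% → £0.35
Coat rack £74.40: home furniture → 4.75% → £3.53
Sleeping bag £54.57: sporting goods, under £250.00 → 2.75% → £1.50
Wooden train set £84.14: toys and games → 5.75% → £4.84
Camping tent (2-person) £287.11: sporting goods, £250.00 or more → 9.75% → £27.99
Bottle of gin (750 mL) £39.49: alcoholic beverages → 10.5% → £4.15
Bottle of whiskey £47.81: alcoholic beverages → 10.5% → £5.02
Subtotal = £665.48; tax = £49.17; total due = £714.65

£714.65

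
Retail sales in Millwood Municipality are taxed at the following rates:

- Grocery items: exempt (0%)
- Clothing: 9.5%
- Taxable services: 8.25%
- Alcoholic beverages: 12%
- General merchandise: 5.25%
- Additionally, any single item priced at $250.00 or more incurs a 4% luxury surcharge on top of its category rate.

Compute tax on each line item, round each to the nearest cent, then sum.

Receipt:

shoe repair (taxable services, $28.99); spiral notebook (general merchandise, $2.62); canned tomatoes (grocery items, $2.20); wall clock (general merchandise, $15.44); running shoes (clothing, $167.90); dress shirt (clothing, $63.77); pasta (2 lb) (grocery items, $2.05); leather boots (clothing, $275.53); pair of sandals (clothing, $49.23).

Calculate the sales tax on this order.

Shoe repair $28.99: taxable services → 8.25% → $2.39
Spiral notebook $2.62: general merchandise → 5.25% → $0.14
Canned tomatoes $2.20: grocery items → 0% → $0.00
Wall clock $15.44: general merchandise → 5.25% → $0.81
Running shoes $167.90: clothing → 9.5% → $15.95
Dress shirt $63.77: clothing → 9.5% → $6.06
Pasta (2 lb) $2.05: grocery items → 0% → $0.00
Leather boots $275.53: clothing → 9.5% + 4% surcharge = 13.5% → $37.20
Pair of sandals $49.23: clothing → 9.5% → $4.68
Total tax = $2.39 + $0.14 + $0.81 + $15.95 + $6.06 + $37.20 + $4.68 = $67.23

$67.23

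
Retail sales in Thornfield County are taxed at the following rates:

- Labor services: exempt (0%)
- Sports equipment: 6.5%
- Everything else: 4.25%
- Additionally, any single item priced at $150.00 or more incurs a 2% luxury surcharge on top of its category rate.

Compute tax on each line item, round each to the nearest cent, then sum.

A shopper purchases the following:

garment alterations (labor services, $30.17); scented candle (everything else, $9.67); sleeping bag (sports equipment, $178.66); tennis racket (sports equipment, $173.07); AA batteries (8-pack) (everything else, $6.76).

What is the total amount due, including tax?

Garment alterations $30.17: labor services → 0% → $0.00
Scented candle $9.67: everything else → 4.25% → $0.41
Sleeping bag $178.66: sports equipment → 6.5% + 2% surcharge = 8.5% → $15.19
Tennis racket $173.07: sports equipment → 6.5% + 2% surcharge = 8.5% → $14.71
AA batteries (8-pack) $6.76: everything else → 4.25% → $0.29
Subtotal = $398.33; tax = $30.60; total due = $428.93

$428.93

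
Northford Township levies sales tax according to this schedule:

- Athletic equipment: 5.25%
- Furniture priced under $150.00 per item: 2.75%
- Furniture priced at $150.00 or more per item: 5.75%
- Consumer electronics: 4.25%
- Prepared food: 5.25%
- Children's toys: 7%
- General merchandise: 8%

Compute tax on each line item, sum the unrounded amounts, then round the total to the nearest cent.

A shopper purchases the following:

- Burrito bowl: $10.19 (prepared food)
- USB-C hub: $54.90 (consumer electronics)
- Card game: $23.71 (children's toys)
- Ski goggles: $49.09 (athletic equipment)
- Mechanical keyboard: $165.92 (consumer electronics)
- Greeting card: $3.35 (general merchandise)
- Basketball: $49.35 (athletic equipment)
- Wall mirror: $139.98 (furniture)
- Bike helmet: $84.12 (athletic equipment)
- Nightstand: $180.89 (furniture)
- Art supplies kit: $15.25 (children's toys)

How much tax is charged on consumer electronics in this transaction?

$9.38

USB-C hub $54.90: consumer electronics → 4.25% → $2.33325
Mechanical keyboard $165.92: consumer electronics → 4.25% → $7.0516
Tax on consumer electronics: unrounded sum = $9.38485 → $9.38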